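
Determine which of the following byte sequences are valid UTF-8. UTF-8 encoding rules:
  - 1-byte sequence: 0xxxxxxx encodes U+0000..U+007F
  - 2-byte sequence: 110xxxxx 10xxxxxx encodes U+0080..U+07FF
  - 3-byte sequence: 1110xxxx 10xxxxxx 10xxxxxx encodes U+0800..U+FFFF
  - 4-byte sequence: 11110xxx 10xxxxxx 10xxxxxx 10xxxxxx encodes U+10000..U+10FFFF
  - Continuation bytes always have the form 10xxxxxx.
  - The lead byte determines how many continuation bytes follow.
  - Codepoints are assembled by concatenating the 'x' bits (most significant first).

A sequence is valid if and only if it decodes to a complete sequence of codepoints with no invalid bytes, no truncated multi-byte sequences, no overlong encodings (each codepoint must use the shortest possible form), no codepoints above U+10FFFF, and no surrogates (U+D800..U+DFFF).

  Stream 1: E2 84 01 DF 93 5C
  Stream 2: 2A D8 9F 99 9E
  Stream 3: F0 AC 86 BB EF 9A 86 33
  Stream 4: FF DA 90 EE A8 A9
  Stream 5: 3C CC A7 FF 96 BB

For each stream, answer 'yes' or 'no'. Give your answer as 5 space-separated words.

Answer: no no yes no no

Derivation:
Stream 1: error at byte offset 2. INVALID
Stream 2: error at byte offset 3. INVALID
Stream 3: decodes cleanly. VALID
Stream 4: error at byte offset 0. INVALID
Stream 5: error at byte offset 3. INVALID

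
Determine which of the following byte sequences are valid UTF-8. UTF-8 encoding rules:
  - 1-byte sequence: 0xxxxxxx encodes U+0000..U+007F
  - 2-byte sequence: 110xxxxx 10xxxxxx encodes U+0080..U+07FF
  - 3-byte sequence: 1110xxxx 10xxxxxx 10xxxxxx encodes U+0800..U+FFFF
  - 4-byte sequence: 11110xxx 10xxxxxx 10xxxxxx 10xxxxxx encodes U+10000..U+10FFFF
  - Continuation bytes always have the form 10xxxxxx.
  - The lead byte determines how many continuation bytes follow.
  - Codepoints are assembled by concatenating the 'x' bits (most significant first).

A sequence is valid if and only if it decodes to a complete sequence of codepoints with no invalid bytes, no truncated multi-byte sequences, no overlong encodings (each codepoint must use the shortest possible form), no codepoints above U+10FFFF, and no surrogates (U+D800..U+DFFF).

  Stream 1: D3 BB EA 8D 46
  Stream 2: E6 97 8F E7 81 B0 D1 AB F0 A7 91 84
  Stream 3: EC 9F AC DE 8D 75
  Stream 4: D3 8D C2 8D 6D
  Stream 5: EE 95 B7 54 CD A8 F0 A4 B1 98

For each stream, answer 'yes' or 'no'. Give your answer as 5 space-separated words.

Answer: no yes yes yes yes

Derivation:
Stream 1: error at byte offset 4. INVALID
Stream 2: decodes cleanly. VALID
Stream 3: decodes cleanly. VALID
Stream 4: decodes cleanly. VALID
Stream 5: decodes cleanly. VALID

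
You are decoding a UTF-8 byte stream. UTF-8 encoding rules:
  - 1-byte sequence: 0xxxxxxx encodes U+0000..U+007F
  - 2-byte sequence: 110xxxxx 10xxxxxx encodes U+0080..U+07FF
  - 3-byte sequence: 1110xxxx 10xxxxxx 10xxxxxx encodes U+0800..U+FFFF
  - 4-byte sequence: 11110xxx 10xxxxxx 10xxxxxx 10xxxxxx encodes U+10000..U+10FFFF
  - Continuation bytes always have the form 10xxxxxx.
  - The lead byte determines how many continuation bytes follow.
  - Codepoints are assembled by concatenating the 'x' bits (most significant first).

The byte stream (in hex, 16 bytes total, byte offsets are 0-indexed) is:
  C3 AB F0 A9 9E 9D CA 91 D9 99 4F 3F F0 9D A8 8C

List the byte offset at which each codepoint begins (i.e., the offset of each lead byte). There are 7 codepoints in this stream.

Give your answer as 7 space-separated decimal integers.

Byte[0]=C3: 2-byte lead, need 1 cont bytes. acc=0x3
Byte[1]=AB: continuation. acc=(acc<<6)|0x2B=0xEB
Completed: cp=U+00EB (starts at byte 0)
Byte[2]=F0: 4-byte lead, need 3 cont bytes. acc=0x0
Byte[3]=A9: continuation. acc=(acc<<6)|0x29=0x29
Byte[4]=9E: continuation. acc=(acc<<6)|0x1E=0xA5E
Byte[5]=9D: continuation. acc=(acc<<6)|0x1D=0x2979D
Completed: cp=U+2979D (starts at byte 2)
Byte[6]=CA: 2-byte lead, need 1 cont bytes. acc=0xA
Byte[7]=91: continuation. acc=(acc<<6)|0x11=0x291
Completed: cp=U+0291 (starts at byte 6)
Byte[8]=D9: 2-byte lead, need 1 cont bytes. acc=0x19
Byte[9]=99: continuation. acc=(acc<<6)|0x19=0x659
Completed: cp=U+0659 (starts at byte 8)
Byte[10]=4F: 1-byte ASCII. cp=U+004F
Byte[11]=3F: 1-byte ASCII. cp=U+003F
Byte[12]=F0: 4-byte lead, need 3 cont bytes. acc=0x0
Byte[13]=9D: continuation. acc=(acc<<6)|0x1D=0x1D
Byte[14]=A8: continuation. acc=(acc<<6)|0x28=0x768
Byte[15]=8C: continuation. acc=(acc<<6)|0x0C=0x1DA0C
Completed: cp=U+1DA0C (starts at byte 12)

Answer: 0 2 6 8 10 11 12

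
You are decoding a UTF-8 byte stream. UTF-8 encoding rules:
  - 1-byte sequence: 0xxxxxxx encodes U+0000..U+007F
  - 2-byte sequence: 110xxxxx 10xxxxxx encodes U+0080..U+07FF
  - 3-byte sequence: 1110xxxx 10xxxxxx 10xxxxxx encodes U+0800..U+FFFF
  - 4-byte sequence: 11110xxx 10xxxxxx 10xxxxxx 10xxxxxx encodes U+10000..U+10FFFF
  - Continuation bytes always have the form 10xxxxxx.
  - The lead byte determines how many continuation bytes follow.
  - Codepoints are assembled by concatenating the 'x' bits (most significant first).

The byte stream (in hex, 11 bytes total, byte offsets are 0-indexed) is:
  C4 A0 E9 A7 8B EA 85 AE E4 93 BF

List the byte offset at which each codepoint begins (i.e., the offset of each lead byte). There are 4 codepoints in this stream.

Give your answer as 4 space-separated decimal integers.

Byte[0]=C4: 2-byte lead, need 1 cont bytes. acc=0x4
Byte[1]=A0: continuation. acc=(acc<<6)|0x20=0x120
Completed: cp=U+0120 (starts at byte 0)
Byte[2]=E9: 3-byte lead, need 2 cont bytes. acc=0x9
Byte[3]=A7: continuation. acc=(acc<<6)|0x27=0x267
Byte[4]=8B: continuation. acc=(acc<<6)|0x0B=0x99CB
Completed: cp=U+99CB (starts at byte 2)
Byte[5]=EA: 3-byte lead, need 2 cont bytes. acc=0xA
Byte[6]=85: continuation. acc=(acc<<6)|0x05=0x285
Byte[7]=AE: continuation. acc=(acc<<6)|0x2E=0xA16E
Completed: cp=U+A16E (starts at byte 5)
Byte[8]=E4: 3-byte lead, need 2 cont bytes. acc=0x4
Byte[9]=93: continuation. acc=(acc<<6)|0x13=0x113
Byte[10]=BF: continuation. acc=(acc<<6)|0x3F=0x44FF
Completed: cp=U+44FF (starts at byte 8)

Answer: 0 2 5 8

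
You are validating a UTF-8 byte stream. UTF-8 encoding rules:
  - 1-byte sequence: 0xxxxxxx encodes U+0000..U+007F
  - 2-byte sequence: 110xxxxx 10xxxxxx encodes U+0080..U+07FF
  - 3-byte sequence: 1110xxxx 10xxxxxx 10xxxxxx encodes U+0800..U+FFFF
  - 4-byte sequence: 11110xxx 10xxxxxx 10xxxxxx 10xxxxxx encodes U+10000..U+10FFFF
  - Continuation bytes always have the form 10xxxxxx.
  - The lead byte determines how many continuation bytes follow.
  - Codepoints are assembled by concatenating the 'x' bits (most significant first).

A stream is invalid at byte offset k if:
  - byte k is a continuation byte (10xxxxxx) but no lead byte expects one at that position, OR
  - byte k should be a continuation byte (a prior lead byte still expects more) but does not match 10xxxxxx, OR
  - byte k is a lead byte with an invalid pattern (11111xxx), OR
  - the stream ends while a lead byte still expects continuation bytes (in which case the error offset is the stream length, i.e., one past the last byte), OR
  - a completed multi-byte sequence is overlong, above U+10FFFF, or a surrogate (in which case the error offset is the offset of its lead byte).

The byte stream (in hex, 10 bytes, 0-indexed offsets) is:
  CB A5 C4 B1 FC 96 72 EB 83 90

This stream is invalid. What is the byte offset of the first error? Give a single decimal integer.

Answer: 4

Derivation:
Byte[0]=CB: 2-byte lead, need 1 cont bytes. acc=0xB
Byte[1]=A5: continuation. acc=(acc<<6)|0x25=0x2E5
Completed: cp=U+02E5 (starts at byte 0)
Byte[2]=C4: 2-byte lead, need 1 cont bytes. acc=0x4
Byte[3]=B1: continuation. acc=(acc<<6)|0x31=0x131
Completed: cp=U+0131 (starts at byte 2)
Byte[4]=FC: INVALID lead byte (not 0xxx/110x/1110/11110)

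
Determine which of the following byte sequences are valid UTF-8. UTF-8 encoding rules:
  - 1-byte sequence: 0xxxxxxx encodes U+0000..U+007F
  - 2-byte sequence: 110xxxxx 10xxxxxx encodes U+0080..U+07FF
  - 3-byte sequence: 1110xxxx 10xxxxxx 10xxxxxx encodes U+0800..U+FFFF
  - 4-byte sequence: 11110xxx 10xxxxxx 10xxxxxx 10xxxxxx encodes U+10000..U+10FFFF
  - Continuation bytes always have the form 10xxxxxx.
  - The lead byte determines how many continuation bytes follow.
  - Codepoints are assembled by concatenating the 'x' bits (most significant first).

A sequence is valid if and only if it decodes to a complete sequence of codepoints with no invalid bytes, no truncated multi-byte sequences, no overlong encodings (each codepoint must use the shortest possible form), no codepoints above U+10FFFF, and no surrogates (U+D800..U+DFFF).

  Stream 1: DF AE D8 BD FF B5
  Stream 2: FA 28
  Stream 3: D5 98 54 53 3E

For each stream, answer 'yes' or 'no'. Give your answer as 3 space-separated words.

Answer: no no yes

Derivation:
Stream 1: error at byte offset 4. INVALID
Stream 2: error at byte offset 0. INVALID
Stream 3: decodes cleanly. VALID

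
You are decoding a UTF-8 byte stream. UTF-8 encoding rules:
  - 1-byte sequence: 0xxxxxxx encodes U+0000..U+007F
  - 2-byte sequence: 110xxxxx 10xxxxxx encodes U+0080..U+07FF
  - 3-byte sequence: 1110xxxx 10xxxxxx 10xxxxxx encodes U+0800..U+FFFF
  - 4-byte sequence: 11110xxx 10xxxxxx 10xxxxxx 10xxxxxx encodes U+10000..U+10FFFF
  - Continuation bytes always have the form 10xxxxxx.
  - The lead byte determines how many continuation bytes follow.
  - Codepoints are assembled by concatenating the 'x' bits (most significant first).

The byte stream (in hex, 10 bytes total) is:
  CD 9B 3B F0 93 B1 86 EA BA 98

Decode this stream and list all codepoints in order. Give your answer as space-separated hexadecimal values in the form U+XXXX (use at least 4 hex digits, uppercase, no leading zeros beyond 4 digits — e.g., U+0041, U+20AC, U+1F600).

Byte[0]=CD: 2-byte lead, need 1 cont bytes. acc=0xD
Byte[1]=9B: continuation. acc=(acc<<6)|0x1B=0x35B
Completed: cp=U+035B (starts at byte 0)
Byte[2]=3B: 1-byte ASCII. cp=U+003B
Byte[3]=F0: 4-byte lead, need 3 cont bytes. acc=0x0
Byte[4]=93: continuation. acc=(acc<<6)|0x13=0x13
Byte[5]=B1: continuation. acc=(acc<<6)|0x31=0x4F1
Byte[6]=86: continuation. acc=(acc<<6)|0x06=0x13C46
Completed: cp=U+13C46 (starts at byte 3)
Byte[7]=EA: 3-byte lead, need 2 cont bytes. acc=0xA
Byte[8]=BA: continuation. acc=(acc<<6)|0x3A=0x2BA
Byte[9]=98: continuation. acc=(acc<<6)|0x18=0xAE98
Completed: cp=U+AE98 (starts at byte 7)

Answer: U+035B U+003B U+13C46 U+AE98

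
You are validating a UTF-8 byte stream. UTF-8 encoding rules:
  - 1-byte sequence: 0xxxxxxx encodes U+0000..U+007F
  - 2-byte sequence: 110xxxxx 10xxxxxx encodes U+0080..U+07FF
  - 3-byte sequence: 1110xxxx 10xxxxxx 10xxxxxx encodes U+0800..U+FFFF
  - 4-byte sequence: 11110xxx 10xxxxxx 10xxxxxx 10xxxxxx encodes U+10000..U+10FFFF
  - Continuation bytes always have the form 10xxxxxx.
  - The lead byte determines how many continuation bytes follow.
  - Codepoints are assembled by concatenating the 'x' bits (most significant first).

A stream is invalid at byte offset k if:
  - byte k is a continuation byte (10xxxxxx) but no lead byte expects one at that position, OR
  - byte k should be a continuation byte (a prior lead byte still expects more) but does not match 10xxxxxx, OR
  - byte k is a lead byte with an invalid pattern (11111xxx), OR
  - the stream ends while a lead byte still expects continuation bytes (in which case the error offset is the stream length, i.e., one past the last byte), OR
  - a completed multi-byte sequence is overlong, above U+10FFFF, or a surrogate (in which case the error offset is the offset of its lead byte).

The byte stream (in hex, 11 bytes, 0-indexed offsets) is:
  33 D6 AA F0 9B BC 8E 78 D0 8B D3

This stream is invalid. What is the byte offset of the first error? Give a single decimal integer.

Byte[0]=33: 1-byte ASCII. cp=U+0033
Byte[1]=D6: 2-byte lead, need 1 cont bytes. acc=0x16
Byte[2]=AA: continuation. acc=(acc<<6)|0x2A=0x5AA
Completed: cp=U+05AA (starts at byte 1)
Byte[3]=F0: 4-byte lead, need 3 cont bytes. acc=0x0
Byte[4]=9B: continuation. acc=(acc<<6)|0x1B=0x1B
Byte[5]=BC: continuation. acc=(acc<<6)|0x3C=0x6FC
Byte[6]=8E: continuation. acc=(acc<<6)|0x0E=0x1BF0E
Completed: cp=U+1BF0E (starts at byte 3)
Byte[7]=78: 1-byte ASCII. cp=U+0078
Byte[8]=D0: 2-byte lead, need 1 cont bytes. acc=0x10
Byte[9]=8B: continuation. acc=(acc<<6)|0x0B=0x40B
Completed: cp=U+040B (starts at byte 8)
Byte[10]=D3: 2-byte lead, need 1 cont bytes. acc=0x13
Byte[11]: stream ended, expected continuation. INVALID

Answer: 11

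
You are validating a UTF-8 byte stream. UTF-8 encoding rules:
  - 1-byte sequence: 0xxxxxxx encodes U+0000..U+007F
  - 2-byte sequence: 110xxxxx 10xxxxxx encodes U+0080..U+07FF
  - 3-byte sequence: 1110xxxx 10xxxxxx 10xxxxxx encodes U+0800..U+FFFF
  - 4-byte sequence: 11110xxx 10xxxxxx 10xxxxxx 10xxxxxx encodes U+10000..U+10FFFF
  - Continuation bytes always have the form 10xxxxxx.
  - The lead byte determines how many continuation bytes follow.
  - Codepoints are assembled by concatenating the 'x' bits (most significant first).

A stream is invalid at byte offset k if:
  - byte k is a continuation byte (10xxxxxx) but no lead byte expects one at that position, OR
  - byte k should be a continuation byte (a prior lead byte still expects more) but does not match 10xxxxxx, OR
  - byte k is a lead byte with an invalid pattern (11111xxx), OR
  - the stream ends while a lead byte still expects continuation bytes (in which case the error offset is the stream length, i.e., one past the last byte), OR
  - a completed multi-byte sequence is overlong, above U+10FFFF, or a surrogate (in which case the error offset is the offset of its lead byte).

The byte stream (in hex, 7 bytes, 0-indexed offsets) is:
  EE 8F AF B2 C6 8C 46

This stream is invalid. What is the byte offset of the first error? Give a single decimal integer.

Answer: 3

Derivation:
Byte[0]=EE: 3-byte lead, need 2 cont bytes. acc=0xE
Byte[1]=8F: continuation. acc=(acc<<6)|0x0F=0x38F
Byte[2]=AF: continuation. acc=(acc<<6)|0x2F=0xE3EF
Completed: cp=U+E3EF (starts at byte 0)
Byte[3]=B2: INVALID lead byte (not 0xxx/110x/1110/11110)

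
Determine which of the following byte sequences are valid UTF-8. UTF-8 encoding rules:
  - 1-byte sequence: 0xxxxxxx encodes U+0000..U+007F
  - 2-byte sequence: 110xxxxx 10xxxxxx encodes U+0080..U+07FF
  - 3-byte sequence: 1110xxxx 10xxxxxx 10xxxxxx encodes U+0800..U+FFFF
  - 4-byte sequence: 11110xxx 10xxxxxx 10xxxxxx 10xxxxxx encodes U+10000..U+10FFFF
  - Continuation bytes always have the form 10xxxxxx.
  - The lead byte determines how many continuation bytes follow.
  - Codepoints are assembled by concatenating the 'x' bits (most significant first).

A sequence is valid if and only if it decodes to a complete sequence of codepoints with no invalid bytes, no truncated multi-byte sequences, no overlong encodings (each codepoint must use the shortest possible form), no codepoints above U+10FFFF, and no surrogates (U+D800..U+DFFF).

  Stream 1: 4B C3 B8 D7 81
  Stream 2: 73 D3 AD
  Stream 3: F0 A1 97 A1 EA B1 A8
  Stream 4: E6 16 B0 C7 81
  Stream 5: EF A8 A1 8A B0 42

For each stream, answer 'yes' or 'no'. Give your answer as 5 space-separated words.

Stream 1: decodes cleanly. VALID
Stream 2: decodes cleanly. VALID
Stream 3: decodes cleanly. VALID
Stream 4: error at byte offset 1. INVALID
Stream 5: error at byte offset 3. INVALID

Answer: yes yes yes no no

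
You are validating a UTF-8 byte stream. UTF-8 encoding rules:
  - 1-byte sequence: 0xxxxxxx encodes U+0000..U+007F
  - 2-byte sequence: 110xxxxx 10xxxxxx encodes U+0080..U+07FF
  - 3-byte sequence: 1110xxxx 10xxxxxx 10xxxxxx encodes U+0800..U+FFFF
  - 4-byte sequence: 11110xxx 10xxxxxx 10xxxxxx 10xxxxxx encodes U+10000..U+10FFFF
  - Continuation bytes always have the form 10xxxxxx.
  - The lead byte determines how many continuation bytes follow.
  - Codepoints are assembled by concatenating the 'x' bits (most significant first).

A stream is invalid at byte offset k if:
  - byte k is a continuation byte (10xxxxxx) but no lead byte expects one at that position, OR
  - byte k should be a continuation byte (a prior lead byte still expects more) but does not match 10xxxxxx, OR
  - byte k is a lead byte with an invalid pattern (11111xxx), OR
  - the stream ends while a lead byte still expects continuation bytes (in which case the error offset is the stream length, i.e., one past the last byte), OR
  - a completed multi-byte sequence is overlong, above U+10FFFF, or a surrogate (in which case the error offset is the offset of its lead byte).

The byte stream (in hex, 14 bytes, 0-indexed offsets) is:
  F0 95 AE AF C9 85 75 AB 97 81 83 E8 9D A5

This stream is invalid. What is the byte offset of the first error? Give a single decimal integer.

Byte[0]=F0: 4-byte lead, need 3 cont bytes. acc=0x0
Byte[1]=95: continuation. acc=(acc<<6)|0x15=0x15
Byte[2]=AE: continuation. acc=(acc<<6)|0x2E=0x56E
Byte[3]=AF: continuation. acc=(acc<<6)|0x2F=0x15BAF
Completed: cp=U+15BAF (starts at byte 0)
Byte[4]=C9: 2-byte lead, need 1 cont bytes. acc=0x9
Byte[5]=85: continuation. acc=(acc<<6)|0x05=0x245
Completed: cp=U+0245 (starts at byte 4)
Byte[6]=75: 1-byte ASCII. cp=U+0075
Byte[7]=AB: INVALID lead byte (not 0xxx/110x/1110/11110)

Answer: 7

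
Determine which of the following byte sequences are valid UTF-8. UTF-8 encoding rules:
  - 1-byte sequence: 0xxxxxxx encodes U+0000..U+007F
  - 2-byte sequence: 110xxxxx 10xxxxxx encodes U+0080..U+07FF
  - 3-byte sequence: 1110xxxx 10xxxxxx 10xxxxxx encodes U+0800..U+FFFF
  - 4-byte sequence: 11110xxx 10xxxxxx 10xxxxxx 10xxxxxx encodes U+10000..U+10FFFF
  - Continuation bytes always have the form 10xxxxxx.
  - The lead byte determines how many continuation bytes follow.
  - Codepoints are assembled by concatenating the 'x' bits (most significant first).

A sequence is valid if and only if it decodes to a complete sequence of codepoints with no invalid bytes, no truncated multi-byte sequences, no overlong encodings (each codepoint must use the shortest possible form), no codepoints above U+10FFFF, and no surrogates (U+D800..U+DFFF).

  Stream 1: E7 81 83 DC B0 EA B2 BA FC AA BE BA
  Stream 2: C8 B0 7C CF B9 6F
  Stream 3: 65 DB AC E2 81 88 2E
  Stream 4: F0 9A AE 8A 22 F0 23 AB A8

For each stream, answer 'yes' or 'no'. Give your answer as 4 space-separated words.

Answer: no yes yes no

Derivation:
Stream 1: error at byte offset 8. INVALID
Stream 2: decodes cleanly. VALID
Stream 3: decodes cleanly. VALID
Stream 4: error at byte offset 6. INVALID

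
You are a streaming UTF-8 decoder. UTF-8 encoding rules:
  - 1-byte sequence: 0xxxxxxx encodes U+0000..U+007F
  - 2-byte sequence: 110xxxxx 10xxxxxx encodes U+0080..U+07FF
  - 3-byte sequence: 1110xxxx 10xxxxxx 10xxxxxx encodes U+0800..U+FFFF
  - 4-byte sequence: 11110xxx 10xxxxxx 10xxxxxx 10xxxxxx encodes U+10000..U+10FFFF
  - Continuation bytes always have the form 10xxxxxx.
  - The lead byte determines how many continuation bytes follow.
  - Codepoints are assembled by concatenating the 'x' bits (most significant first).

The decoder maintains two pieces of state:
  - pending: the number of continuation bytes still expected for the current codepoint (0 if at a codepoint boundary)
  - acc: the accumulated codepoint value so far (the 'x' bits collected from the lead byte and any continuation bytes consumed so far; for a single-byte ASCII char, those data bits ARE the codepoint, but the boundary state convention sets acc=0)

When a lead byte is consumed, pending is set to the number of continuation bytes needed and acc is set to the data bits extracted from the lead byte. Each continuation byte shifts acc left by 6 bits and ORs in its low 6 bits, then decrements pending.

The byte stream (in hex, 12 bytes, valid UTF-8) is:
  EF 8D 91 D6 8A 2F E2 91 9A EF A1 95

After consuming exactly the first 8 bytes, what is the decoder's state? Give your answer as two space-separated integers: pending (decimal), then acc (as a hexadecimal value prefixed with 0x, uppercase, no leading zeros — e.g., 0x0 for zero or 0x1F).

Byte[0]=EF: 3-byte lead. pending=2, acc=0xF
Byte[1]=8D: continuation. acc=(acc<<6)|0x0D=0x3CD, pending=1
Byte[2]=91: continuation. acc=(acc<<6)|0x11=0xF351, pending=0
Byte[3]=D6: 2-byte lead. pending=1, acc=0x16
Byte[4]=8A: continuation. acc=(acc<<6)|0x0A=0x58A, pending=0
Byte[5]=2F: 1-byte. pending=0, acc=0x0
Byte[6]=E2: 3-byte lead. pending=2, acc=0x2
Byte[7]=91: continuation. acc=(acc<<6)|0x11=0x91, pending=1

Answer: 1 0x91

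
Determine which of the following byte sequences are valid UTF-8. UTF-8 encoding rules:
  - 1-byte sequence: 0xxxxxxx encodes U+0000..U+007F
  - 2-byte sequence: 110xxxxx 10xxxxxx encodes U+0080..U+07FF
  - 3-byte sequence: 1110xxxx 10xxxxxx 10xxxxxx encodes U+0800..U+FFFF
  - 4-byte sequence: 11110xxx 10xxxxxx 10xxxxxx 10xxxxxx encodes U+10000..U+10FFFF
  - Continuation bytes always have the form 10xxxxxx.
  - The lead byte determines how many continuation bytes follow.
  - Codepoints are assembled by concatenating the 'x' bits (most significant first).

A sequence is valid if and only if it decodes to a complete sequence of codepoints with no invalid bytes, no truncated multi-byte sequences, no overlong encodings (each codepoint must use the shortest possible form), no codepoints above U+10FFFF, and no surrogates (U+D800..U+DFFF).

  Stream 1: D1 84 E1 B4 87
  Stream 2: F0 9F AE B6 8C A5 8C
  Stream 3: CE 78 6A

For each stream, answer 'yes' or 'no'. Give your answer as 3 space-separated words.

Stream 1: decodes cleanly. VALID
Stream 2: error at byte offset 4. INVALID
Stream 3: error at byte offset 1. INVALID

Answer: yes no no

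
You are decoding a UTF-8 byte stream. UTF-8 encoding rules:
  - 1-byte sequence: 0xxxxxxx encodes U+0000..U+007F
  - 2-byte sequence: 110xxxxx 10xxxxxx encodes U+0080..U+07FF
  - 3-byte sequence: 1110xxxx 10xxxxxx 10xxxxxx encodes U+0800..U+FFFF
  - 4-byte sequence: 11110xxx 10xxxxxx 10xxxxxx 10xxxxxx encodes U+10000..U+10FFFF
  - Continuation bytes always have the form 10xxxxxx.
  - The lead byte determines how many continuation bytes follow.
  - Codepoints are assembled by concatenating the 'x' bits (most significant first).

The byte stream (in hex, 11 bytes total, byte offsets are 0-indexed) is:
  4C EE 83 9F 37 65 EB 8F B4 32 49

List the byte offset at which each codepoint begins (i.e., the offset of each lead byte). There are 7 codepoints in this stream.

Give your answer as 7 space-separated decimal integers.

Byte[0]=4C: 1-byte ASCII. cp=U+004C
Byte[1]=EE: 3-byte lead, need 2 cont bytes. acc=0xE
Byte[2]=83: continuation. acc=(acc<<6)|0x03=0x383
Byte[3]=9F: continuation. acc=(acc<<6)|0x1F=0xE0DF
Completed: cp=U+E0DF (starts at byte 1)
Byte[4]=37: 1-byte ASCII. cp=U+0037
Byte[5]=65: 1-byte ASCII. cp=U+0065
Byte[6]=EB: 3-byte lead, need 2 cont bytes. acc=0xB
Byte[7]=8F: continuation. acc=(acc<<6)|0x0F=0x2CF
Byte[8]=B4: continuation. acc=(acc<<6)|0x34=0xB3F4
Completed: cp=U+B3F4 (starts at byte 6)
Byte[9]=32: 1-byte ASCII. cp=U+0032
Byte[10]=49: 1-byte ASCII. cp=U+0049

Answer: 0 1 4 5 6 9 10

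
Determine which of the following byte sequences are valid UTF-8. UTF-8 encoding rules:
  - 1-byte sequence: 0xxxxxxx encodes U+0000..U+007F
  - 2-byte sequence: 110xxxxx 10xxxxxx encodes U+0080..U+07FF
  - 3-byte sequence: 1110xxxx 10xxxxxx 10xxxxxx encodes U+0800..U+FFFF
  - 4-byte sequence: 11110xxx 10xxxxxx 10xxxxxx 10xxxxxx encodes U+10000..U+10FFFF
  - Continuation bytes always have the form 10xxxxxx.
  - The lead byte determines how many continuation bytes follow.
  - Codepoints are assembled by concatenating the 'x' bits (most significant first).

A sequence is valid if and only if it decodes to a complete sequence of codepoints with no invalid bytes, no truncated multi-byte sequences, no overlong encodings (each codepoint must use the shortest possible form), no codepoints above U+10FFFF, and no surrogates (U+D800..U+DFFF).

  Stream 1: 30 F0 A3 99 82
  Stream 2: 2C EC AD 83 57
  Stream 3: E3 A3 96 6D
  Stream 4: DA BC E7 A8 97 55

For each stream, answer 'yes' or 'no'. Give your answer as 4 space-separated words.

Stream 1: decodes cleanly. VALID
Stream 2: decodes cleanly. VALID
Stream 3: decodes cleanly. VALID
Stream 4: decodes cleanly. VALID

Answer: yes yes yes yes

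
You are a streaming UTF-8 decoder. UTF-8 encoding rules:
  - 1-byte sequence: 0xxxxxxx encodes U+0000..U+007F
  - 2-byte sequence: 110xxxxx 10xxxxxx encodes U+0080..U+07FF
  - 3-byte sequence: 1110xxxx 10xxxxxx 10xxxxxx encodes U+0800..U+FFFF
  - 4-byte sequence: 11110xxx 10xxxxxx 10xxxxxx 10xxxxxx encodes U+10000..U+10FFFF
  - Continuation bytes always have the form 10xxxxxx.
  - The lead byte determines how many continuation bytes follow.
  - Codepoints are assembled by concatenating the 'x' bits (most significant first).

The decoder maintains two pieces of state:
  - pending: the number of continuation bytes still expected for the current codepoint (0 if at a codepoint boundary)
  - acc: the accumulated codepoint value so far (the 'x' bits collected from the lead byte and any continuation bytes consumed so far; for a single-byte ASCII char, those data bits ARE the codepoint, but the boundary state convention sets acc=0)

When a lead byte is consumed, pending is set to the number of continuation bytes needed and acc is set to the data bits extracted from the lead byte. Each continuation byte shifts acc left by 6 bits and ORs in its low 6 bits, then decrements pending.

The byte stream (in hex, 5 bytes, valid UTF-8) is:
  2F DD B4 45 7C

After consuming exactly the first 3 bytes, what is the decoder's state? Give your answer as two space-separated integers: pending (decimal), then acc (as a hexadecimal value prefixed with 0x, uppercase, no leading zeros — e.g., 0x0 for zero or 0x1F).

Byte[0]=2F: 1-byte. pending=0, acc=0x0
Byte[1]=DD: 2-byte lead. pending=1, acc=0x1D
Byte[2]=B4: continuation. acc=(acc<<6)|0x34=0x774, pending=0

Answer: 0 0x774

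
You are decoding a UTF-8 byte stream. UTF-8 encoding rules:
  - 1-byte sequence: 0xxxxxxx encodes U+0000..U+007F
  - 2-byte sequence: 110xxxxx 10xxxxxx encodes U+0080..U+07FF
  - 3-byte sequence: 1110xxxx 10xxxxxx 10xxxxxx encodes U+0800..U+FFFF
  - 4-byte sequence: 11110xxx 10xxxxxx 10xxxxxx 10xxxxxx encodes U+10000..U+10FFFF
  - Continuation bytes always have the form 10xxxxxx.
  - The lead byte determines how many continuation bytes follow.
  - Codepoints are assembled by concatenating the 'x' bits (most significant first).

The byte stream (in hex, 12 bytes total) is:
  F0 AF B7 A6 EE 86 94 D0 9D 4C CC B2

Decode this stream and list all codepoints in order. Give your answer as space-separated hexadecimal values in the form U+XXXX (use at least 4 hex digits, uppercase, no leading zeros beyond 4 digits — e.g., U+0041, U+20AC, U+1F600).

Byte[0]=F0: 4-byte lead, need 3 cont bytes. acc=0x0
Byte[1]=AF: continuation. acc=(acc<<6)|0x2F=0x2F
Byte[2]=B7: continuation. acc=(acc<<6)|0x37=0xBF7
Byte[3]=A6: continuation. acc=(acc<<6)|0x26=0x2FDE6
Completed: cp=U+2FDE6 (starts at byte 0)
Byte[4]=EE: 3-byte lead, need 2 cont bytes. acc=0xE
Byte[5]=86: continuation. acc=(acc<<6)|0x06=0x386
Byte[6]=94: continuation. acc=(acc<<6)|0x14=0xE194
Completed: cp=U+E194 (starts at byte 4)
Byte[7]=D0: 2-byte lead, need 1 cont bytes. acc=0x10
Byte[8]=9D: continuation. acc=(acc<<6)|0x1D=0x41D
Completed: cp=U+041D (starts at byte 7)
Byte[9]=4C: 1-byte ASCII. cp=U+004C
Byte[10]=CC: 2-byte lead, need 1 cont bytes. acc=0xC
Byte[11]=B2: continuation. acc=(acc<<6)|0x32=0x332
Completed: cp=U+0332 (starts at byte 10)

Answer: U+2FDE6 U+E194 U+041D U+004C U+0332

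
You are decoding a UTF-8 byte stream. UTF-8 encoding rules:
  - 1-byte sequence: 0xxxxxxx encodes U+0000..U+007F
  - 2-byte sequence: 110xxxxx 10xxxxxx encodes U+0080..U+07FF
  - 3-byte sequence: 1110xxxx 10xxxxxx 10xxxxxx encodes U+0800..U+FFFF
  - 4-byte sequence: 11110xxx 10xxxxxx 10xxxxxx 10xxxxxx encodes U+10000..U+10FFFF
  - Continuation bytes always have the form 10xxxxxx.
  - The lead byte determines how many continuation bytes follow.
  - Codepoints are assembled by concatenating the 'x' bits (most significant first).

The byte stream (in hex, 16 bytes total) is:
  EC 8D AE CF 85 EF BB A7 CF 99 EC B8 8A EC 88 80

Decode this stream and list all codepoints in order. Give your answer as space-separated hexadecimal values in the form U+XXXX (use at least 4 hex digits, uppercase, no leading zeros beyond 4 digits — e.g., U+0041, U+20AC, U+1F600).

Byte[0]=EC: 3-byte lead, need 2 cont bytes. acc=0xC
Byte[1]=8D: continuation. acc=(acc<<6)|0x0D=0x30D
Byte[2]=AE: continuation. acc=(acc<<6)|0x2E=0xC36E
Completed: cp=U+C36E (starts at byte 0)
Byte[3]=CF: 2-byte lead, need 1 cont bytes. acc=0xF
Byte[4]=85: continuation. acc=(acc<<6)|0x05=0x3C5
Completed: cp=U+03C5 (starts at byte 3)
Byte[5]=EF: 3-byte lead, need 2 cont bytes. acc=0xF
Byte[6]=BB: continuation. acc=(acc<<6)|0x3B=0x3FB
Byte[7]=A7: continuation. acc=(acc<<6)|0x27=0xFEE7
Completed: cp=U+FEE7 (starts at byte 5)
Byte[8]=CF: 2-byte lead, need 1 cont bytes. acc=0xF
Byte[9]=99: continuation. acc=(acc<<6)|0x19=0x3D9
Completed: cp=U+03D9 (starts at byte 8)
Byte[10]=EC: 3-byte lead, need 2 cont bytes. acc=0xC
Byte[11]=B8: continuation. acc=(acc<<6)|0x38=0x338
Byte[12]=8A: continuation. acc=(acc<<6)|0x0A=0xCE0A
Completed: cp=U+CE0A (starts at byte 10)
Byte[13]=EC: 3-byte lead, need 2 cont bytes. acc=0xC
Byte[14]=88: continuation. acc=(acc<<6)|0x08=0x308
Byte[15]=80: continuation. acc=(acc<<6)|0x00=0xC200
Completed: cp=U+C200 (starts at byte 13)

Answer: U+C36E U+03C5 U+FEE7 U+03D9 U+CE0A U+C200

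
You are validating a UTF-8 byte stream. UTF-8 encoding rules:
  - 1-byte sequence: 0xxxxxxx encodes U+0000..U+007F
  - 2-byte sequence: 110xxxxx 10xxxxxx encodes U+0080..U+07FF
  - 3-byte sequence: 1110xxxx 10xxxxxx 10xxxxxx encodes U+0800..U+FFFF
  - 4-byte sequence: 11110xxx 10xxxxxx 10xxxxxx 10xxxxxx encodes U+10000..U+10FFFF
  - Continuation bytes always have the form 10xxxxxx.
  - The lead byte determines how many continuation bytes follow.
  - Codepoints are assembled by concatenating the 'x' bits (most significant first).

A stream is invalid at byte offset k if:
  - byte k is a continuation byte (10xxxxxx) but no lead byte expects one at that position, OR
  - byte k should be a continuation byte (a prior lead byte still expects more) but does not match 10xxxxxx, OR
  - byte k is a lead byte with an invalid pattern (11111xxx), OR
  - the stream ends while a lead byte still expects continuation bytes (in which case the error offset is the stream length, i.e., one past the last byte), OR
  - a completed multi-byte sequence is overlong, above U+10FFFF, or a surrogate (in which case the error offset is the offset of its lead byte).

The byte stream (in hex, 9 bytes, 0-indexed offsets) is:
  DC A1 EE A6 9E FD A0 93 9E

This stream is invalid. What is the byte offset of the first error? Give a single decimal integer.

Answer: 5

Derivation:
Byte[0]=DC: 2-byte lead, need 1 cont bytes. acc=0x1C
Byte[1]=A1: continuation. acc=(acc<<6)|0x21=0x721
Completed: cp=U+0721 (starts at byte 0)
Byte[2]=EE: 3-byte lead, need 2 cont bytes. acc=0xE
Byte[3]=A6: continuation. acc=(acc<<6)|0x26=0x3A6
Byte[4]=9E: continuation. acc=(acc<<6)|0x1E=0xE99E
Completed: cp=U+E99E (starts at byte 2)
Byte[5]=FD: INVALID lead byte (not 0xxx/110x/1110/11110)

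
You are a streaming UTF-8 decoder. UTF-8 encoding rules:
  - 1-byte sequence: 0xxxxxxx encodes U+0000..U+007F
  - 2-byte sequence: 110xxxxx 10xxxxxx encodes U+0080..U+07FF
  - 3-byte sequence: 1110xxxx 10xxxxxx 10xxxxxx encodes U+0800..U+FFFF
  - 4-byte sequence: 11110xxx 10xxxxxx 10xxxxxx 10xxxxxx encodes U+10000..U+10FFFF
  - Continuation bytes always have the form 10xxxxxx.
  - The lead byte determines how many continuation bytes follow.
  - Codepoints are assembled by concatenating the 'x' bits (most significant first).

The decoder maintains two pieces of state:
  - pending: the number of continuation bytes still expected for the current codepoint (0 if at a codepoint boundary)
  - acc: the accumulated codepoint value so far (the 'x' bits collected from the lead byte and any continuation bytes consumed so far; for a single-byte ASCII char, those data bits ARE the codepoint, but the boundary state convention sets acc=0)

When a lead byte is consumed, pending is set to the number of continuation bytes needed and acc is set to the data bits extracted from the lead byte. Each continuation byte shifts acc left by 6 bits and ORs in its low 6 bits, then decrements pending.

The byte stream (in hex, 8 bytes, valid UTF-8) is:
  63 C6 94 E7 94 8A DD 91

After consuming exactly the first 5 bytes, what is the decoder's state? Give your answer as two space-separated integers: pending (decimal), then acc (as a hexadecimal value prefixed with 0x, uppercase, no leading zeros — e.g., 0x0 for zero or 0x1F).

Byte[0]=63: 1-byte. pending=0, acc=0x0
Byte[1]=C6: 2-byte lead. pending=1, acc=0x6
Byte[2]=94: continuation. acc=(acc<<6)|0x14=0x194, pending=0
Byte[3]=E7: 3-byte lead. pending=2, acc=0x7
Byte[4]=94: continuation. acc=(acc<<6)|0x14=0x1D4, pending=1

Answer: 1 0x1D4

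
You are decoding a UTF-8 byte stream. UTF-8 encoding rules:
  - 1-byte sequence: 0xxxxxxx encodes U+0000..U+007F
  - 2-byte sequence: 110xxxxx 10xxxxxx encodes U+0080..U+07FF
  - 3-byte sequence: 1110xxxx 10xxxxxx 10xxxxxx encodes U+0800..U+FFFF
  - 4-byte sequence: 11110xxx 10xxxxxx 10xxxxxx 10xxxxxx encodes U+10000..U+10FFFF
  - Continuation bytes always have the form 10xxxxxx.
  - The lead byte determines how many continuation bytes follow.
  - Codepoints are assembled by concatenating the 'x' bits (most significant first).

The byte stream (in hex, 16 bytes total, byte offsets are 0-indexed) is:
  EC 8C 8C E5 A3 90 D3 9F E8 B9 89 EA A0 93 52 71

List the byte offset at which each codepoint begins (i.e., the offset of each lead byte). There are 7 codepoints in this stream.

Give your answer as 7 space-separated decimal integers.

Answer: 0 3 6 8 11 14 15

Derivation:
Byte[0]=EC: 3-byte lead, need 2 cont bytes. acc=0xC
Byte[1]=8C: continuation. acc=(acc<<6)|0x0C=0x30C
Byte[2]=8C: continuation. acc=(acc<<6)|0x0C=0xC30C
Completed: cp=U+C30C (starts at byte 0)
Byte[3]=E5: 3-byte lead, need 2 cont bytes. acc=0x5
Byte[4]=A3: continuation. acc=(acc<<6)|0x23=0x163
Byte[5]=90: continuation. acc=(acc<<6)|0x10=0x58D0
Completed: cp=U+58D0 (starts at byte 3)
Byte[6]=D3: 2-byte lead, need 1 cont bytes. acc=0x13
Byte[7]=9F: continuation. acc=(acc<<6)|0x1F=0x4DF
Completed: cp=U+04DF (starts at byte 6)
Byte[8]=E8: 3-byte lead, need 2 cont bytes. acc=0x8
Byte[9]=B9: continuation. acc=(acc<<6)|0x39=0x239
Byte[10]=89: continuation. acc=(acc<<6)|0x09=0x8E49
Completed: cp=U+8E49 (starts at byte 8)
Byte[11]=EA: 3-byte lead, need 2 cont bytes. acc=0xA
Byte[12]=A0: continuation. acc=(acc<<6)|0x20=0x2A0
Byte[13]=93: continuation. acc=(acc<<6)|0x13=0xA813
Completed: cp=U+A813 (starts at byte 11)
Byte[14]=52: 1-byte ASCII. cp=U+0052
Byte[15]=71: 1-byte ASCII. cp=U+0071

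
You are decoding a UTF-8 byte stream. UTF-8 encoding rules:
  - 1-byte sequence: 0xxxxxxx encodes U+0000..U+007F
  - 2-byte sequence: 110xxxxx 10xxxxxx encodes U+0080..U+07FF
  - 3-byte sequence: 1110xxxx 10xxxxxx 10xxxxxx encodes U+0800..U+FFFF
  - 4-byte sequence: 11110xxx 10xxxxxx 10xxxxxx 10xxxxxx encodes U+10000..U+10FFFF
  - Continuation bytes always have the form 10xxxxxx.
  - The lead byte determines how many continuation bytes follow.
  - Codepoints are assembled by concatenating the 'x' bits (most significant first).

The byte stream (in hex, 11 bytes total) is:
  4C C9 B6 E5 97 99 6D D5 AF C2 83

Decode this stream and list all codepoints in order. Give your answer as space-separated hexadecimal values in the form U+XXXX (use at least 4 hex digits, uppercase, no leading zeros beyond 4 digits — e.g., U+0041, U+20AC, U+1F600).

Byte[0]=4C: 1-byte ASCII. cp=U+004C
Byte[1]=C9: 2-byte lead, need 1 cont bytes. acc=0x9
Byte[2]=B6: continuation. acc=(acc<<6)|0x36=0x276
Completed: cp=U+0276 (starts at byte 1)
Byte[3]=E5: 3-byte lead, need 2 cont bytes. acc=0x5
Byte[4]=97: continuation. acc=(acc<<6)|0x17=0x157
Byte[5]=99: continuation. acc=(acc<<6)|0x19=0x55D9
Completed: cp=U+55D9 (starts at byte 3)
Byte[6]=6D: 1-byte ASCII. cp=U+006D
Byte[7]=D5: 2-byte lead, need 1 cont bytes. acc=0x15
Byte[8]=AF: continuation. acc=(acc<<6)|0x2F=0x56F
Completed: cp=U+056F (starts at byte 7)
Byte[9]=C2: 2-byte lead, need 1 cont bytes. acc=0x2
Byte[10]=83: continuation. acc=(acc<<6)|0x03=0x83
Completed: cp=U+0083 (starts at byte 9)

Answer: U+004C U+0276 U+55D9 U+006D U+056F U+0083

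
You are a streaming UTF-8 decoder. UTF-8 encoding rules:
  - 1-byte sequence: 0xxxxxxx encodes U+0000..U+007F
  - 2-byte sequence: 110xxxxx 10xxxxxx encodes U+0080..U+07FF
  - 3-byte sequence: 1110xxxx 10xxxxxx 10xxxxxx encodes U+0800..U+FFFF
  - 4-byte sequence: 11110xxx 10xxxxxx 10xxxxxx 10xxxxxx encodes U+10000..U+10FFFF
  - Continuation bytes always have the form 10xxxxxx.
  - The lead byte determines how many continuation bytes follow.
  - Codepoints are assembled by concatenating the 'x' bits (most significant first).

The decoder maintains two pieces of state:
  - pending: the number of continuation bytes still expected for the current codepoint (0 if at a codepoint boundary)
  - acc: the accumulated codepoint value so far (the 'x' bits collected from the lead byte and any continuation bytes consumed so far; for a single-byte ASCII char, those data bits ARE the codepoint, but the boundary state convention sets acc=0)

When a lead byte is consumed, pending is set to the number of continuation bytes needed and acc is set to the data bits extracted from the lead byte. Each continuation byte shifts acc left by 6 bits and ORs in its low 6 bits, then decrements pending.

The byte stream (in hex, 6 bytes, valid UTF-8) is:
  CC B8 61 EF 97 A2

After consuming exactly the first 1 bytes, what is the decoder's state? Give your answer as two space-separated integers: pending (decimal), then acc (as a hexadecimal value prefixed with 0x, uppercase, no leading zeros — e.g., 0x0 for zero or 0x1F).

Byte[0]=CC: 2-byte lead. pending=1, acc=0xC

Answer: 1 0xC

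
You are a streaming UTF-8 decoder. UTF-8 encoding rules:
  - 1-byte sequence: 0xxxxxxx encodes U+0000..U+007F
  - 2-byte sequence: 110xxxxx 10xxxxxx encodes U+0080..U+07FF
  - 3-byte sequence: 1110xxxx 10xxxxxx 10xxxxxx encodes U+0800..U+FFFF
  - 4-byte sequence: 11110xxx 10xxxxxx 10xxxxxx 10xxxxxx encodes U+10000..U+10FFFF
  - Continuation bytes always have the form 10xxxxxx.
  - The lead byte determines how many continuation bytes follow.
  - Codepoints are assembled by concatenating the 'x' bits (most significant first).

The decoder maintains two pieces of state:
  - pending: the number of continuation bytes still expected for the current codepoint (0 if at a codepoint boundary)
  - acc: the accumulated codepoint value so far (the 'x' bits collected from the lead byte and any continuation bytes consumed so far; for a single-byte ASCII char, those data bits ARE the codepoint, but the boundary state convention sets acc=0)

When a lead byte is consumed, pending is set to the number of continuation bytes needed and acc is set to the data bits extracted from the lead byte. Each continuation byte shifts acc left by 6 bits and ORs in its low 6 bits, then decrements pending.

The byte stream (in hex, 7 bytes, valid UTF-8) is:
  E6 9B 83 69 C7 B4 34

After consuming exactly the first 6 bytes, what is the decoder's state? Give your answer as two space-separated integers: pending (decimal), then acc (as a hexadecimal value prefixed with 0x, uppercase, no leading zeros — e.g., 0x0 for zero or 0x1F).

Answer: 0 0x1F4

Derivation:
Byte[0]=E6: 3-byte lead. pending=2, acc=0x6
Byte[1]=9B: continuation. acc=(acc<<6)|0x1B=0x19B, pending=1
Byte[2]=83: continuation. acc=(acc<<6)|0x03=0x66C3, pending=0
Byte[3]=69: 1-byte. pending=0, acc=0x0
Byte[4]=C7: 2-byte lead. pending=1, acc=0x7
Byte[5]=B4: continuation. acc=(acc<<6)|0x34=0x1F4, pending=0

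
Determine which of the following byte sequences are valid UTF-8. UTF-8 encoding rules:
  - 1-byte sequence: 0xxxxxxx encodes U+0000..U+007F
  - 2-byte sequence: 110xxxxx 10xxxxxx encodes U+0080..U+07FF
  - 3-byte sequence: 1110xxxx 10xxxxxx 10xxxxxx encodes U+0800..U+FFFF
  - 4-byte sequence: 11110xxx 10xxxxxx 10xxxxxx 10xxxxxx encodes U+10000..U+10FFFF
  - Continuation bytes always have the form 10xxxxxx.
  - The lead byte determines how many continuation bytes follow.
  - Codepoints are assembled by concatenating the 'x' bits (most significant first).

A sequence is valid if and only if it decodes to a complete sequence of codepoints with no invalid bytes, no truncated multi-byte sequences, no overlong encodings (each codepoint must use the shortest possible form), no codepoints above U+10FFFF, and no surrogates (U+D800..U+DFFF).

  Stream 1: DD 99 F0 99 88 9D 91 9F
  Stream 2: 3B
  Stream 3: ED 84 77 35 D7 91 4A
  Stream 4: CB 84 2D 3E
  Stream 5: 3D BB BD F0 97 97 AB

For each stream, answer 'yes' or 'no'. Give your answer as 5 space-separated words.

Stream 1: error at byte offset 6. INVALID
Stream 2: decodes cleanly. VALID
Stream 3: error at byte offset 2. INVALID
Stream 4: decodes cleanly. VALID
Stream 5: error at byte offset 1. INVALID

Answer: no yes no yes no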